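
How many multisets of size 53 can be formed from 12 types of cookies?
C(53+12-1, 12-1) = C(64, 11) = 743595781824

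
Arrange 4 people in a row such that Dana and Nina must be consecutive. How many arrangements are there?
Treat the 2 as one block: (4-2+1)! × 2! = 6 × 2 = 12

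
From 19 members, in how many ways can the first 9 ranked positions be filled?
P(19,9) = 19!/(19-9)! = 33522128640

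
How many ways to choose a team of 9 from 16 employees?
C(16,9) = 16!/(9!×7!) = 11440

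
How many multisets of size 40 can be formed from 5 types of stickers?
C(40+5-1, 5-1) = C(44, 4) = 135751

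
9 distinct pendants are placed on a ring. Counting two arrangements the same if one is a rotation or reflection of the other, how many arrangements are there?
(9-1)!/2 = 40320/2 = 20160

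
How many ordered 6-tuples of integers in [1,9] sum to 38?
Coefficient of x^38 in (x + x² + ... + x^9)^6. By inclusion-exclusion on dice exceeding 9: Σ_j (-1)^j C(6,j)·C(38-1-9j, 5) = C(6,0)·C(37,5) - C(6,1)·C(28,5) + C(6,2)·C(19,5) - C(6,3)·C(10,5) = 1·435897 - 6·98280 + 15·11628 - 20·252 = 15597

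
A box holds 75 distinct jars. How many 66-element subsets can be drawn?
C(75,66) = 75!/(66!×9!) = 125595622175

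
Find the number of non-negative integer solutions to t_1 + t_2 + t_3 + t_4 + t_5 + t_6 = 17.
C(17+6-1, 6-1) = C(22, 5) = 26334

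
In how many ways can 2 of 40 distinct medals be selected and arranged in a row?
P(40,2) = 40!/(40-2)! = 1560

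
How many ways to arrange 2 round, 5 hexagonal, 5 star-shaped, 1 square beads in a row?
13! / (2! × 5! × 5! × 1!) = 216216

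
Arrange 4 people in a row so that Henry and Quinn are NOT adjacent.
Total - adjacent = 4! - (4-1)!×2 = 24 - 12 = 12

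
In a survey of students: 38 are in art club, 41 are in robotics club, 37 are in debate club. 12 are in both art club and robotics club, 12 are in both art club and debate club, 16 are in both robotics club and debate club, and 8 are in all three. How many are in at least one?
|A∪B∪C| = 38+41+37-12-12-16+8 = 84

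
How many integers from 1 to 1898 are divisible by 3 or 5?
⌊1898/3⌋ + ⌊1898/5⌋ - ⌊1898/15⌋ = 632 + 379 - 126 = 885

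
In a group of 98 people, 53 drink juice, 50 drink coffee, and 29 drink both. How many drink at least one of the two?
|A∪B| = |A| + |B| - |A∩B| = 53 + 50 - 29 = 74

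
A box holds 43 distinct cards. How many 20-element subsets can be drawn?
C(43,20) = 43!/(20!×23!) = 960566918220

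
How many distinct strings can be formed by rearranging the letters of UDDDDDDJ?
8! / (6! × 1! × 1!) = 56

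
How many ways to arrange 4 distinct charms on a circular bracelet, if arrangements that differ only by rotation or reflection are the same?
(4-1)!/2 = 6/2 = 3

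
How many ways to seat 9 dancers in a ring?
Circular: fix one position, arrange the rest. (9-1)! = 40320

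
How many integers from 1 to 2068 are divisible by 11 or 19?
⌊2068/11⌋ + ⌊2068/19⌋ - ⌊2068/209⌋ = 188 + 108 - 9 = 287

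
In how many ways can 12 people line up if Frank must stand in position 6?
Fix one position: (12-1)! = 39916800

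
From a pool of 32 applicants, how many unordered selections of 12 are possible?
C(32,12) = 32!/(12!×20!) = 225792840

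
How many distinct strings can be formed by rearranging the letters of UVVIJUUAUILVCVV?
15! / (2! × 1! × 4! × 1! × 5! × 1! × 1!) = 227026800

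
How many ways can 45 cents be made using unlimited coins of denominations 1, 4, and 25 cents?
Coefficient of x^45 in 1/(1-x^1) · 1/(1-x^4) · 1/(1-x^25). Case on j = number of 25-cent coins (j = 0..1); remainder r = 45 - 25j is made from {1,4} in ⌊r/4⌋+1 ways. r = 45, 20 → 12 + 6 = 18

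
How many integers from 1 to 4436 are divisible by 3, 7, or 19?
⌊4436/3⌋+⌊4436/7⌋+⌊4436/19⌋ - ⌊4436/21⌋-⌊4436/57⌋-⌊4436/133⌋ + ⌊4436/399⌋ = 1478+633+233 - 211-77-33 + 11 = 2034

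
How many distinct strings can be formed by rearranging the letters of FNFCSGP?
7! / (1! × 1! × 1! × 2! × 1! × 1!) = 2520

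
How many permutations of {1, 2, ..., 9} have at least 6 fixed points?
Exactly j fixed points: C(9,j)·!(9-j); sum over j ≥ 6 (derangement numbers via !m = (m-1)·(!(m-1) + !(m-2)): !0..!3 = 1, 0, 1, 2). Σ_{j=6}^{9} C(9,j)·!(9-j) = C(9,6)·!3 + C(9,7)·!2 + C(9,8)·!1 + C(9,9)·!0 = 84·2 + 36·1 + 9·0 + 1·1 = 205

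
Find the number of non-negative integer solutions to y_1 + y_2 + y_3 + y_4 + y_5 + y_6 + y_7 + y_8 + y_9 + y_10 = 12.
C(12+10-1, 10-1) = C(21, 9) = 293930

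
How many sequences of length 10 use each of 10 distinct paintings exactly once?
10! = 3628800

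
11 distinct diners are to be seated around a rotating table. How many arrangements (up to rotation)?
Circular: fix one position, arrange the rest. (11-1)! = 3628800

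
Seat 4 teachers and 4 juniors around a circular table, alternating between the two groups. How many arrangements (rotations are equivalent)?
Fix one of the teachers: (4-1)! ways for the remaining teachers, × 4! ways for the juniors = 6 × 24 = 144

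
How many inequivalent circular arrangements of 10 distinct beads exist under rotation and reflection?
(10-1)!/2 = 362880/2 = 181440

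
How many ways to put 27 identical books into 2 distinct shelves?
C(27+2-1, 2-1) = C(28, 1) = 28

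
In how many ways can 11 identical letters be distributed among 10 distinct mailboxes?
C(11+10-1, 10-1) = C(20, 9) = 167960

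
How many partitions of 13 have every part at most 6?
Let r_j(i) = number of partitions of i into parts ≤ j, for i = 0..13. r_1(i) = 1 for all i; r_j(i) = r_{j-1}(i) + r_j(i-j). Rows j = 2..6: ≤2: 1 1 2 2 3 3 4 4 5 5 6 6 7 7; ≤3: 1 1 2 3 4 5 7 8 10 12 14 16 19 21; ≤4: 1 1 2 3 5 6 9 11 15 18 23 27 34 39; ≤5: 1 1 2 3 5 7 10 13 18 23 30 37 47 57; ≤6: 1 1 2 3 5 7 11 14 20 26 35 44 58 71. r_6(13) = 71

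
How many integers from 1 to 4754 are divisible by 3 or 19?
⌊4754/3⌋ + ⌊4754/19⌋ - ⌊4754/57⌋ = 1584 + 250 - 83 = 1751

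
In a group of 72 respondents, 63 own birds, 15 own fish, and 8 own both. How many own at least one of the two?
|A∪B| = |A| + |B| - |A∩B| = 63 + 15 - 8 = 70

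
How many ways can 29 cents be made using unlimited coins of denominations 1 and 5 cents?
Coefficient of x^29 in 1/(1-x^1) · 1/(1-x^5). Use j coins of 5 for j = 0..⌊29/5⌋ = 5, the rest in 1s: 5 + 1 = 6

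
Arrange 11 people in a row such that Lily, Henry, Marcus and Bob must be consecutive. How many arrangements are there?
Treat the 4 as one block: (11-4+1)! × 4! = 40320 × 24 = 967680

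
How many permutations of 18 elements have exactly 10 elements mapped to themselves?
Choose the 10 fixed points C(18,10) = 43758, derange the rest: !8 = Σ_{j=0}^{8} (-1)^j·8!/j! = 40320 - 40320 + 20160 - 6720 + 1680 - 336 + 56 - 8 + 1 = 14833. Product = 43758 × 14833 = 649062414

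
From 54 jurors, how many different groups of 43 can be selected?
C(54,43) = 54!/(43!×11!) = 95722852680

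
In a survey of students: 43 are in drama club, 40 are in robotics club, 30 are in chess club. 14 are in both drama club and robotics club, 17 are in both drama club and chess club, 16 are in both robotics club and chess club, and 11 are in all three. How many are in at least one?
|A∪B∪C| = 43+40+30-14-17-16+11 = 77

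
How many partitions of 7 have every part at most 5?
Let r_j(i) = number of partitions of i into parts ≤ j, for i = 0..7. r_1(i) = 1 for all i; r_j(i) = r_{j-1}(i) + r_j(i-j). Rows j = 2..5: ≤2: 1 1 2 2 3 3 4 4; ≤3: 1 1 2 3 4 5 7 8; ≤4: 1 1 2 3 5 6 9 11; ≤5: 1 1 2 3 5 7 10 13. r_5(7) = 13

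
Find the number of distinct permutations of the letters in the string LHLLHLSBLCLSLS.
14! / (7! × 1! × 2! × 1! × 3!) = 1441440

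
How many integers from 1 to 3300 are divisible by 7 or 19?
⌊3300/7⌋ + ⌊3300/19⌋ - ⌊3300/133⌋ = 471 + 173 - 24 = 620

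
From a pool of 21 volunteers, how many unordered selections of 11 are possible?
C(21,11) = 21!/(11!×10!) = 352716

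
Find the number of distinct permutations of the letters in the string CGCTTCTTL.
9! / (4! × 1! × 3! × 1!) = 2520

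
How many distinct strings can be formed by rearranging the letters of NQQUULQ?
7! / (3! × 2! × 1! × 1!) = 420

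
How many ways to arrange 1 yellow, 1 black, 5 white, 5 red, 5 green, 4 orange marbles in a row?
21! / (1! × 1! × 5! × 5! × 5! × 4!) = 1231938227520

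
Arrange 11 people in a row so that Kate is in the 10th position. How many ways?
Fix one position: (11-1)! = 3628800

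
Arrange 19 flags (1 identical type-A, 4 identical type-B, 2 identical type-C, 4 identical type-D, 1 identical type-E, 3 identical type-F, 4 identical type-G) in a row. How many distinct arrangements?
19! / (1! × 4! × 2! × 4! × 1! × 3! × 4!) = 733296564000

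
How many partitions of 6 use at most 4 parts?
By conjugation, equals partitions of 6 into parts ≤ 4. Let r_j(i) = number of partitions of i into parts ≤ j, for i = 0..6. r_1(i) = 1 for all i; r_j(i) = r_{j-1}(i) + r_j(i-j). Rows j = 2..4: ≤2: 1 1 2 2 3 3 4; ≤3: 1 1 2 3 4 5 7; ≤4: 1 1 2 3 5 6 9. r_4(6) = 9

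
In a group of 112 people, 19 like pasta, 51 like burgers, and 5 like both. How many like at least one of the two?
|A∪B| = |A| + |B| - |A∩B| = 19 + 51 - 5 = 65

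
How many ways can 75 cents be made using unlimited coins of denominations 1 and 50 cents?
Coefficient of x^75 in 1/(1-x^1) · 1/(1-x^50). Use j coins of 50 for j = 0..⌊75/50⌋ = 1, the rest in 1s: 1 + 1 = 2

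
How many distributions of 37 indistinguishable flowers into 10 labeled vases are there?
C(37+10-1, 10-1) = C(46, 9) = 1101716330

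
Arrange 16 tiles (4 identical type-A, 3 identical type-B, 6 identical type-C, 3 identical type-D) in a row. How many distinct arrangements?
16! / (4! × 3! × 6! × 3!) = 33633600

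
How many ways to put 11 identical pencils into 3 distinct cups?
C(11+3-1, 3-1) = C(13, 2) = 78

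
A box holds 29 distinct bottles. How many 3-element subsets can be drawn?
C(29,3) = 29!/(3!×26!) = 3654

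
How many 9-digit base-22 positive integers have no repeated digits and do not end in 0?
Last digit: 21 nonzero choices. First digit: 20 (nonzero, ≠last). Middle 7: P(20,7) = 390700800. Total = 164094336000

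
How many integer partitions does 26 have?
Pentagonal recurrence p(n) = p(n-1) + p(n-2) - p(n-5) - p(n-7) + p(n-12) + p(n-15) - ... gives p(0..25) = 1, 1, 2, 3, 5, 7, 11, 15, 22, 30, 42, 56, 77, 101, 135, 176, 231, 297, 385, 490, 627, 792, 1002, 1255, 1575, 1958. p(26) = p(25) + p(24) - p(21) - p(19) + p(14) + p(11) - p(4) - p(0) = 1958 + 1575 - 792 - 490 + 135 + 56 - 5 - 1 = 2436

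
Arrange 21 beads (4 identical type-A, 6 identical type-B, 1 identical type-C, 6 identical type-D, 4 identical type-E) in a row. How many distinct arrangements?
21! / (4! × 6! × 1! × 6! × 4!) = 171102531600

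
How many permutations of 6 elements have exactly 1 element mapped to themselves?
Choose the 1 fixed point C(6,1) = 6, derange the rest: !5 = Σ_{j=0}^{5} (-1)^j·5!/j! = 120 - 120 + 60 - 20 + 5 - 1 = 44. Product = 6 × 44 = 264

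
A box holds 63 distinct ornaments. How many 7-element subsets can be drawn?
C(63,7) = 63!/(7!×56!) = 553270671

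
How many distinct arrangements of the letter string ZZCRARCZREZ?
11! / (4! × 2! × 3! × 1! × 1!) = 138600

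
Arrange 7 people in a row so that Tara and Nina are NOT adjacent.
Total - adjacent = 7! - (7-1)!×2 = 5040 - 1440 = 3600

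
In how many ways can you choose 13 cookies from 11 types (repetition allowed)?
C(13+11-1, 11-1) = C(23, 10) = 1144066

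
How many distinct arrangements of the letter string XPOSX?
5! / (1! × 1! × 2! × 1!) = 60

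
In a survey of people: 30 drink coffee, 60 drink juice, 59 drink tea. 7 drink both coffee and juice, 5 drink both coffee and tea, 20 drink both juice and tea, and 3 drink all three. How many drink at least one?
|A∪B∪C| = 30+60+59-7-5-20+3 = 120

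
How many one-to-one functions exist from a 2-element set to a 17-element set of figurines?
P(17,2) = 17!/(17-2)! = 272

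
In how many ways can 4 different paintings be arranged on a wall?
4! = 24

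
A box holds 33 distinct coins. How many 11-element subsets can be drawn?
C(33,11) = 33!/(11!×22!) = 193536720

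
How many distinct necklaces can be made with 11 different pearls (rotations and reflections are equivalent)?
(11-1)!/2 = 3628800/2 = 1814400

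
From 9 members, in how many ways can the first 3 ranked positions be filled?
P(9,3) = 9!/(9-3)! = 504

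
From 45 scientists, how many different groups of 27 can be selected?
C(45,27) = 45!/(27!×18!) = 1715884494940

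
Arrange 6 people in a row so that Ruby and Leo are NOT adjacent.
Total - adjacent = 6! - (6-1)!×2 = 720 - 240 = 480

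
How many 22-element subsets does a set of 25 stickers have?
C(25,22) = 25!/(22!×3!) = 2300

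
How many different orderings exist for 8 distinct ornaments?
8! = 40320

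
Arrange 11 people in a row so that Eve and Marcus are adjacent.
Treat as block: (11-1)! × 2! = 3628800 × 2 = 7257600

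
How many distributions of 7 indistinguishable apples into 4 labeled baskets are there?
C(7+4-1, 4-1) = C(10, 3) = 120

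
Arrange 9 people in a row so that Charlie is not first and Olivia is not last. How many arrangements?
By inclusion-exclusion: 9! - 2×(9-1)! + (9-2)! = 362880 - 80640 + 5040 = 287280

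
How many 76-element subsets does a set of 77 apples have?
C(77,76) = 77!/(76!×1!) = 77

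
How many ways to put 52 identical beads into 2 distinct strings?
C(52+2-1, 2-1) = C(53, 1) = 53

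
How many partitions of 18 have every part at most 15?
Let r_j(i) = number of partitions of i into parts ≤ j, for i = 0..18. r_1(i) = 1 for all i; r_j(i) = r_{j-1}(i) + r_j(i-j). Rows j = 2..15: ≤2: 1 1 2 2 3 3 4 4 5 5 6 6 7 7 8 8 9 9 10; ≤3: 1 1 2 3 4 5 7 8 10 12 14 16 19 21 24 27 30 33 37; ≤4: 1 1 2 3 5 6 9 11 15 18 23 27 34 39 47 54 64 72 84; ≤5: 1 1 2 3 5 7 10 13 18 23 30 37 47 57 70 84 101 119 141; ≤6: 1 1 2 3 5 7 11 14 20 26 35 44 58 71 90 110 136 163 199; ≤7: 1 1 2 3 5 7 11 15 21 28 38 49 65 82 105 131 164 201 248; ≤8: 1 1 2 3 5 7 11 15 22 29 40 52 70 89 116 146 186 230 288; ≤9: 1 1 2 3 5 7 11 15 22 30 41 54 73 94 123 157 201 252 318; ≤10: 1 1 2 3 5 7 11 15 22 30 42 55 75 97 128 164 212 267 340; ≤11: 1 1 2 3 5 7 11 15 22 30 42 56 76 99 131 169 219 278 355; ≤12: 1 1 2 3 5 7 11 15 22 30 42 56 77 100 133 172 224 285 366; ≤13: 1 1 2 3 5 7 11 15 22 30 42 56 77 101 134 174 227 290 373; ≤14: 1 1 2 3 5 7 11 15 22 30 42 56 77 101 135 175 229 293 378; ≤15: 1 1 2 3 5 7 11 15 22 30 42 56 77 101 135 176 230 295 381. r_15(18) = 381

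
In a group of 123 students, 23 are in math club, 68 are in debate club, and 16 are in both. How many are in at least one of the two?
|A∪B| = |A| + |B| - |A∩B| = 23 + 68 - 16 = 75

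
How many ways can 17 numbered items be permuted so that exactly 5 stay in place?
Choose the 5 fixed points C(17,5) = 6188, derange the rest: !12 = Σ_{j=0}^{12} (-1)^j·12!/j! = 479001600 - 479001600 + 239500800 - 79833600 + 19958400 - 3991680 + 665280 - 95040 + 11880 - 1320 + 132 - 12 + 1 = 176214841. Product = 6188 × 176214841 = 1090417436108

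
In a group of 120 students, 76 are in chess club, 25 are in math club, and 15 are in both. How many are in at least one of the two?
|A∪B| = |A| + |B| - |A∩B| = 76 + 25 - 15 = 86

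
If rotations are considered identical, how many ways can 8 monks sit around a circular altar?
Circular: fix one position, arrange the rest. (8-1)! = 5040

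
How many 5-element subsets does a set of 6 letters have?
C(6,5) = 6!/(5!×1!) = 6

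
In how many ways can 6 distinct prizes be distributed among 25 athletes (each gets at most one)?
P(25,6) = 25!/(25-6)! = 127512000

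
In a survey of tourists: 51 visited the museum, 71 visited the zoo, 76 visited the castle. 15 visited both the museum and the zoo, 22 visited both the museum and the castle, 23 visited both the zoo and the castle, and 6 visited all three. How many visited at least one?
|A∪B∪C| = 51+71+76-15-22-23+6 = 144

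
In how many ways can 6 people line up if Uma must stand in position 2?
Fix one position: (6-1)! = 120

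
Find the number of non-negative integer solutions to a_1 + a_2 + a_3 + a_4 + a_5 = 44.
C(44+5-1, 5-1) = C(48, 4) = 194580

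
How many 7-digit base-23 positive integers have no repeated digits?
First digit: 22 choices (nonzero). Then descending: 22 × 22 × 21 × 20 × 19 × 18 × 17 = 1181869920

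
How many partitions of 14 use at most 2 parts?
By conjugation, equals partitions of 14 into parts ≤ 2. Let r_j(i) = number of partitions of i into parts ≤ j, for i = 0..14. r_1(i) = 1 for all i; r_j(i) = r_{j-1}(i) + r_j(i-j). Rows j = 2..2: ≤2: 1 1 2 2 3 3 4 4 5 5 6 6 7 7 8. r_2(14) = 8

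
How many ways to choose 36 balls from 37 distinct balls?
C(37,36) = 37!/(36!×1!) = 37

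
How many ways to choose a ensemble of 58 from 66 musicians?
C(66,58) = 66!/(58!×8!) = 5743572120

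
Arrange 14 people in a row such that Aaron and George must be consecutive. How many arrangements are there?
Treat the 2 as one block: (14-2+1)! × 2! = 6227020800 × 2 = 12454041600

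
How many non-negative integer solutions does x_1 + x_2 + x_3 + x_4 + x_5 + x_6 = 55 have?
C(55+6-1, 6-1) = C(60, 5) = 5461512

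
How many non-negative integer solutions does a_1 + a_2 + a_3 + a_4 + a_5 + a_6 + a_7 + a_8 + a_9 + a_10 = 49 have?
C(49+10-1, 10-1) = C(58, 9) = 10648873950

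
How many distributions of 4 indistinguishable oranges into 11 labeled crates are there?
C(4+11-1, 11-1) = C(14, 10) = 1001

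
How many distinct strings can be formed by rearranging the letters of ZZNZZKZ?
7! / (1! × 1! × 5!) = 42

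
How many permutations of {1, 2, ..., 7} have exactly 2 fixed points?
Choose the 2 fixed points C(7,2) = 21, derange the rest: !5 = Σ_{j=0}^{5} (-1)^j·5!/j! = 120 - 120 + 60 - 20 + 5 - 1 = 44. Product = 21 × 44 = 924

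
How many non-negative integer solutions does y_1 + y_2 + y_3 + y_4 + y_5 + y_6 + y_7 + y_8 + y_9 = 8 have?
C(8+9-1, 9-1) = C(16, 8) = 12870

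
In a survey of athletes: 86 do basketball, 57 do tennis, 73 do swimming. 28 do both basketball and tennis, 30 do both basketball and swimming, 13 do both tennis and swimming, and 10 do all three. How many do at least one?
|A∪B∪C| = 86+57+73-28-30-13+10 = 155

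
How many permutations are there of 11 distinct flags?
11! = 39916800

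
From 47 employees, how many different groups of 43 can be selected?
C(47,43) = 47!/(43!×4!) = 178365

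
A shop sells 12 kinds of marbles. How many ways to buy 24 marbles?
C(24+12-1, 12-1) = C(35, 11) = 417225900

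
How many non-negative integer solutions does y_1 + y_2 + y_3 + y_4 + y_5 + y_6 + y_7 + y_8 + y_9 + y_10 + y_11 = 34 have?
C(34+11-1, 11-1) = C(44, 10) = 2481256778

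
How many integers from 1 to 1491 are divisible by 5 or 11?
⌊1491/5⌋ + ⌊1491/11⌋ - ⌊1491/55⌋ = 298 + 135 - 27 = 406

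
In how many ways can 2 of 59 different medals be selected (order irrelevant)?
C(59,2) = 59!/(2!×57!) = 1711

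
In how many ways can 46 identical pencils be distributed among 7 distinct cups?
C(46+7-1, 7-1) = C(52, 6) = 20358520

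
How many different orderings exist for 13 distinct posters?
13! = 6227020800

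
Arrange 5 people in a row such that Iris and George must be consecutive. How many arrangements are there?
Treat the 2 as one block: (5-2+1)! × 2! = 24 × 2 = 48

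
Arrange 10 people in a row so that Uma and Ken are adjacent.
Treat as block: (10-1)! × 2! = 362880 × 2 = 725760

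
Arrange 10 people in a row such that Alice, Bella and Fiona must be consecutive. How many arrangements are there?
Treat the 3 as one block: (10-3+1)! × 3! = 40320 × 6 = 241920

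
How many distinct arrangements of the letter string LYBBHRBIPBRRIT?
14! / (1! × 1! × 1! × 4! × 1! × 2! × 3! × 1!) = 302702400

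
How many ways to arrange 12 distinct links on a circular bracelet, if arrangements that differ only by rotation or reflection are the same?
(12-1)!/2 = 39916800/2 = 19958400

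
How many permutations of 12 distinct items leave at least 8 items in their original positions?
Exactly j fixed points: C(12,j)·!(12-j); sum over j ≥ 8 (derangement numbers via !m = (m-1)·(!(m-1) + !(m-2)): !0..!4 = 1, 0, 1, 2, 9). Σ_{j=8}^{12} C(12,j)·!(12-j) = C(12,8)·!4 + C(12,9)·!3 + C(12,10)·!2 + C(12,11)·!1 + C(12,12)·!0 = 495·9 + 220·2 + 66·1 + 12·0 + 1·1 = 4962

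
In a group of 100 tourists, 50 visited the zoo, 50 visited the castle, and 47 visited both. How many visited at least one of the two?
|A∪B| = |A| + |B| - |A∩B| = 50 + 50 - 47 = 53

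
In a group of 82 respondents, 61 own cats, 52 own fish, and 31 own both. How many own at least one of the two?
|A∪B| = |A| + |B| - |A∩B| = 61 + 52 - 31 = 82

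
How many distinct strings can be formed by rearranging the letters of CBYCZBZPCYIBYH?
14! / (1! × 1! × 2! × 3! × 3! × 3! × 1!) = 201801600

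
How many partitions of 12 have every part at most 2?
Let r_j(i) = number of partitions of i into parts ≤ j, for i = 0..12. r_1(i) = 1 for all i; r_j(i) = r_{j-1}(i) + r_j(i-j). Rows j = 2..2: ≤2: 1 1 2 2 3 3 4 4 5 5 6 6 7. r_2(12) = 7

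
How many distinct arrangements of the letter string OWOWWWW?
7! / (5! × 2!) = 21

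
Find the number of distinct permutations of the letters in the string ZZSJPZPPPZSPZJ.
14! / (5! × 2! × 5! × 2!) = 1513512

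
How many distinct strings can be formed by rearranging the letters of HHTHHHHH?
8! / (1! × 7!) = 8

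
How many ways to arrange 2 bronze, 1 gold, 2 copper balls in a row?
5! / (2! × 1! × 2!) = 30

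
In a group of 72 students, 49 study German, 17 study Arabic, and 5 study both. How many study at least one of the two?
|A∪B| = |A| + |B| - |A∩B| = 49 + 17 - 5 = 61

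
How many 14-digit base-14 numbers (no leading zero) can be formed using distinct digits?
First digit: 13 choices (nonzero). Then descending: 13 × 13 × 12 × 11 × 10 × 9 × 8 × 7 × 6 × 5 × 4 × 3 × 2 × 1 = 80951270400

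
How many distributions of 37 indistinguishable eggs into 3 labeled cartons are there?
C(37+3-1, 3-1) = C(39, 2) = 741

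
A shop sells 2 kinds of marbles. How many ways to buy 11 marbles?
C(11+2-1, 2-1) = C(12, 1) = 12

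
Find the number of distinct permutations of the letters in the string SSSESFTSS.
9! / (1! × 1! × 6! × 1!) = 504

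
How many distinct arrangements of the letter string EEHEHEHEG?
9! / (1! × 5! × 3!) = 504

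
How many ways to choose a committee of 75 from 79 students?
C(79,75) = 79!/(75!×4!) = 1502501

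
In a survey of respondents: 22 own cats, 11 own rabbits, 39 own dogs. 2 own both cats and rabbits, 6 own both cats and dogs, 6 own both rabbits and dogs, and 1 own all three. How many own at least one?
|A∪B∪C| = 22+11+39-2-6-6+1 = 59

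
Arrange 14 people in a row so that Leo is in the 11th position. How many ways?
Fix one position: (14-1)! = 6227020800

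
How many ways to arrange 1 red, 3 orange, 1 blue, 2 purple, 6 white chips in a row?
13! / (1! × 3! × 1! × 2! × 6!) = 720720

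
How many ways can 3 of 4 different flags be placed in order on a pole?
P(4,3) = 4!/(4-3)! = 24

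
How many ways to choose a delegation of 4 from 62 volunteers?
C(62,4) = 62!/(4!×58!) = 557845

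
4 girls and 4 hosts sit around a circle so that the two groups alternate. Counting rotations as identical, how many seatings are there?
Fix one of the girls: (4-1)! ways for the remaining girls, × 4! ways for the hosts = 6 × 24 = 144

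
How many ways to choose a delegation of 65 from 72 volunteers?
C(72,65) = 72!/(65!×7!) = 1473109704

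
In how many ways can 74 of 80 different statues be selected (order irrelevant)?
C(80,74) = 80!/(74!×6!) = 300500200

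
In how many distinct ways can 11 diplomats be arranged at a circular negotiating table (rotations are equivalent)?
Circular: fix one position, arrange the rest. (11-1)! = 3628800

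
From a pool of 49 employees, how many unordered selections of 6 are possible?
C(49,6) = 49!/(6!×43!) = 13983816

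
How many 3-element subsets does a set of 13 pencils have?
C(13,3) = 13!/(3!×10!) = 286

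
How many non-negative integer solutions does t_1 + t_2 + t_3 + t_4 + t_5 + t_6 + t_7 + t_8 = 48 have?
C(48+8-1, 8-1) = C(55, 7) = 202927725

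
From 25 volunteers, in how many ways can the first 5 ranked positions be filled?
P(25,5) = 25!/(25-5)! = 6375600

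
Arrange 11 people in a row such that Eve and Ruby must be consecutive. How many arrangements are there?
Treat the 2 as one block: (11-2+1)! × 2! = 3628800 × 2 = 7257600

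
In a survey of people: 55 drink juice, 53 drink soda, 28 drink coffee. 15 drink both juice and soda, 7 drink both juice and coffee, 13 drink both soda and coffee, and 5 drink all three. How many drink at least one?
|A∪B∪C| = 55+53+28-15-7-13+5 = 106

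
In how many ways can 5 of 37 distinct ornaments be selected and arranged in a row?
P(37,5) = 37!/(37-5)! = 52307640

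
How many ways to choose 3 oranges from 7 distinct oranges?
C(7,3) = 7!/(3!×4!) = 35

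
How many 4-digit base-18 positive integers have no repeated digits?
First digit: 17 choices (nonzero). Then descending: 17 × 17 × 16 × 15 = 69360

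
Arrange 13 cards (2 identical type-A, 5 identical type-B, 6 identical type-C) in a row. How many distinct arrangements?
13! / (2! × 5! × 6!) = 36036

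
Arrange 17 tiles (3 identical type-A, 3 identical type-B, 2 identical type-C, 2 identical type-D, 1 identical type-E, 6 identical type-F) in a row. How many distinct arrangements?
17! / (3! × 3! × 2! × 2! × 1! × 6!) = 3430627200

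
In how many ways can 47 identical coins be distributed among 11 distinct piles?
C(47+11-1, 11-1) = C(57, 10) = 43183019880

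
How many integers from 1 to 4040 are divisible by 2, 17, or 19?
⌊4040/2⌋+⌊4040/17⌋+⌊4040/19⌋ - ⌊4040/34⌋-⌊4040/38⌋-⌊4040/323⌋ + ⌊4040/646⌋ = 2020+237+212 - 118-106-12 + 6 = 2239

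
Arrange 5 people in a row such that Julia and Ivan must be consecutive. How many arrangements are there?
Treat the 2 as one block: (5-2+1)! × 2! = 24 × 2 = 48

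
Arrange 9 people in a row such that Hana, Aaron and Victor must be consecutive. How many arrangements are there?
Treat the 3 as one block: (9-3+1)! × 3! = 5040 × 6 = 30240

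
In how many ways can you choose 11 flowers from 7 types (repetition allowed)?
C(11+7-1, 7-1) = C(17, 6) = 12376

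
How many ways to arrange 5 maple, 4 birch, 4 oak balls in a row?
13! / (5! × 4! × 4!) = 90090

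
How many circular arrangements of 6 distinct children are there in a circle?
Circular: fix one position, arrange the rest. (6-1)! = 120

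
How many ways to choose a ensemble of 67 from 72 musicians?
C(72,67) = 72!/(67!×5!) = 13991544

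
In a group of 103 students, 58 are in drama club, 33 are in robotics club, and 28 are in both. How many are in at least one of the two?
|A∪B| = |A| + |B| - |A∩B| = 58 + 33 - 28 = 63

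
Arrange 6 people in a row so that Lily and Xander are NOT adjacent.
Total - adjacent = 6! - (6-1)!×2 = 720 - 240 = 480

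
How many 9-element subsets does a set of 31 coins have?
C(31,9) = 31!/(9!×22!) = 20160075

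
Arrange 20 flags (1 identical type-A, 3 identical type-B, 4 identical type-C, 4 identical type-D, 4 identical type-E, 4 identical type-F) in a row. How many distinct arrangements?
20! / (1! × 3! × 4! × 4! × 4! × 4!) = 1222160940000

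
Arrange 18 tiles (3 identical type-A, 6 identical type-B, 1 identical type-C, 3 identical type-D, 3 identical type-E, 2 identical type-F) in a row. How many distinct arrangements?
18! / (3! × 6! × 1! × 3! × 3! × 2!) = 20583763200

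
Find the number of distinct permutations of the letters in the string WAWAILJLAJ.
10! / (2! × 2! × 1! × 2! × 3!) = 75600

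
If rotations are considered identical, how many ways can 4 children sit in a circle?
Circular: fix one position, arrange the rest. (4-1)! = 6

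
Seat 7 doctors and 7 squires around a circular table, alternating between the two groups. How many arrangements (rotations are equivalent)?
Fix one of the doctors: (7-1)! ways for the remaining doctors, × 7! ways for the squires = 720 × 5040 = 3628800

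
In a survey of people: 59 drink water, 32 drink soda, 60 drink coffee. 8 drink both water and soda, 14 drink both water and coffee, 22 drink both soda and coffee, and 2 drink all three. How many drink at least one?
|A∪B∪C| = 59+32+60-8-14-22+2 = 109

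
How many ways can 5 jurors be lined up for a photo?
5! = 120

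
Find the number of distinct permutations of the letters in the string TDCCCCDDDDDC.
12! / (1! × 6! × 5!) = 5544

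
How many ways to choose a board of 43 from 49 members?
C(49,43) = 49!/(43!×6!) = 13983816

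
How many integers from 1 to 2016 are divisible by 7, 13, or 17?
⌊2016/7⌋+⌊2016/13⌋+⌊2016/17⌋ - ⌊2016/91⌋-⌊2016/119⌋-⌊2016/221⌋ + ⌊2016/1547⌋ = 288+155+118 - 22-16-9 + 1 = 515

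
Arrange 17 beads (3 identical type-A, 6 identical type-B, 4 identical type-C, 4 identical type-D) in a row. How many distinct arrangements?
17! / (3! × 6! × 4! × 4!) = 142942800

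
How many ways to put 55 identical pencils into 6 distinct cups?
C(55+6-1, 6-1) = C(60, 5) = 5461512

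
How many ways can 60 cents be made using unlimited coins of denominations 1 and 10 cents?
Coefficient of x^60 in 1/(1-x^1) · 1/(1-x^10). Use j coins of 10 for j = 0..⌊60/10⌋ = 6, the rest in 1s: 6 + 1 = 7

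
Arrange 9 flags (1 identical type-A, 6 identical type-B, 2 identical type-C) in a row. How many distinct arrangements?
9! / (1! × 6! × 2!) = 252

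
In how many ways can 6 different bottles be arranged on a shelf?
6! = 720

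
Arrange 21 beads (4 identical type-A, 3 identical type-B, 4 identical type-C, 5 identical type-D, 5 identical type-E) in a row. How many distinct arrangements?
21! / (4! × 3! × 4! × 5! × 5!) = 1026615189600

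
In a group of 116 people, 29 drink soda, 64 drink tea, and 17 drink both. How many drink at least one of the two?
|A∪B| = |A| + |B| - |A∩B| = 29 + 64 - 17 = 76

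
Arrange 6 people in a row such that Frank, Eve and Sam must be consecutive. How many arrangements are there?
Treat the 3 as one block: (6-3+1)! × 3! = 24 × 6 = 144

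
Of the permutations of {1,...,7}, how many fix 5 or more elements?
Exactly j fixed points: C(7,j)·!(7-j); sum over j ≥ 5 (derangement numbers via !m = (m-1)·(!(m-1) + !(m-2)): !0..!2 = 1, 0, 1). Σ_{j=5}^{7} C(7,j)·!(7-j) = C(7,5)·!2 + C(7,6)·!1 + C(7,7)·!0 = 21·1 + 7·0 + 1·1 = 22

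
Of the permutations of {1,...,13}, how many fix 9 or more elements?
Exactly j fixed points: C(13,j)·!(13-j); sum over j ≥ 9 (derangement numbers via !m = (m-1)·(!(m-1) + !(m-2)): !0..!4 = 1, 0, 1, 2, 9). Σ_{j=9}^{13} C(13,j)·!(13-j) = C(13,9)·!4 + C(13,10)·!3 + C(13,11)·!2 + C(13,12)·!1 + C(13,13)·!0 = 715·9 + 286·2 + 78·1 + 13·0 + 1·1 = 7086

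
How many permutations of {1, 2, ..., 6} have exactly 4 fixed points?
Choose the 4 fixed points C(6,4) = 15, derange the rest: !2 = Σ_{j=0}^{2} (-1)^j·2!/j! = 2 - 2 + 1 = 1. Product = 15 × 1 = 15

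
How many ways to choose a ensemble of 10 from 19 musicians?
C(19,10) = 19!/(10!×9!) = 92378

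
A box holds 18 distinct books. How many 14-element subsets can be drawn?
C(18,14) = 18!/(14!×4!) = 3060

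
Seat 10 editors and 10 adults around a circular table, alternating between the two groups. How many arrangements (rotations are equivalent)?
Fix one of the editors: (10-1)! ways for the remaining editors, × 10! ways for the adults = 362880 × 3628800 = 1316818944000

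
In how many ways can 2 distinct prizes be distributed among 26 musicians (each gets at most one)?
P(26,2) = 26!/(26-2)! = 650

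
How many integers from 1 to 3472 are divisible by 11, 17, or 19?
⌊3472/11⌋+⌊3472/17⌋+⌊3472/19⌋ - ⌊3472/187⌋-⌊3472/209⌋-⌊3472/323⌋ + ⌊3472/3553⌋ = 315+204+182 - 18-16-10 + 0 = 657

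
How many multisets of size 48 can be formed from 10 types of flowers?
C(48+10-1, 10-1) = C(57, 9) = 8996462475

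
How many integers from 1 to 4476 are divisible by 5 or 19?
⌊4476/5⌋ + ⌊4476/19⌋ - ⌊4476/95⌋ = 895 + 235 - 47 = 1083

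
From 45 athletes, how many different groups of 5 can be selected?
C(45,5) = 45!/(5!×40!) = 1221759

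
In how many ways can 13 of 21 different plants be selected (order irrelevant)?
C(21,13) = 21!/(13!×8!) = 203490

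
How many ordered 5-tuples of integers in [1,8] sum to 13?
Coefficient of x^13 in (x + x² + ... + x^8)^5. By inclusion-exclusion on dice exceeding 8: Σ_j (-1)^j C(5,j)·C(13-1-8j, 4) = C(5,0)·C(12,4) - C(5,1)·C(4,4) = 1·495 - 5·1 = 490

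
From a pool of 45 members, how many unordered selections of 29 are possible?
C(45,29) = 45!/(29!×16!) = 646626422970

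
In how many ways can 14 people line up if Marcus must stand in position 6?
Fix one position: (14-1)! = 6227020800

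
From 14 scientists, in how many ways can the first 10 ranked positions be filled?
P(14,10) = 14!/(14-10)! = 3632428800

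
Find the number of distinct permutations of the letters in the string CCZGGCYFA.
9! / (1! × 2! × 3! × 1! × 1! × 1!) = 30240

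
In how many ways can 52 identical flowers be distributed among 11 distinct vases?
C(52+11-1, 11-1) = C(62, 10) = 107518933731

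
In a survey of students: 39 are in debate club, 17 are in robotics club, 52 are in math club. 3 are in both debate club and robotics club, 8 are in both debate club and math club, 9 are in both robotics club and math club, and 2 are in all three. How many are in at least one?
|A∪B∪C| = 39+17+52-3-8-9+2 = 90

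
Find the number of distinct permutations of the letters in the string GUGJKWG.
7! / (1! × 1! × 3! × 1! × 1!) = 840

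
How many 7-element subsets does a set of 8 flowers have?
C(8,7) = 8!/(7!×1!) = 8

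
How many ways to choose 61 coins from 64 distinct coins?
C(64,61) = 64!/(61!×3!) = 41664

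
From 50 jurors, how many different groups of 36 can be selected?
C(50,36) = 50!/(36!×14!) = 937845656300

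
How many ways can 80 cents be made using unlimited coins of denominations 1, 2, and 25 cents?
Coefficient of x^80 in 1/(1-x^1) · 1/(1-x^2) · 1/(1-x^25). Case on j = number of 25-cent coins (j = 0..3); remainder r = 80 - 25j is made from {1,2} in ⌊r/2⌋+1 ways. r = 80, 55, 30, 5 → 41 + 28 + 16 + 3 = 88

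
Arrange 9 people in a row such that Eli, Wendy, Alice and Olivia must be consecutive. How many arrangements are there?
Treat the 4 as one block: (9-4+1)! × 4! = 720 × 24 = 17280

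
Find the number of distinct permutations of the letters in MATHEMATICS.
11! / (2! × 2! × 2! × 1! × 1! × 1! × 1! × 1!) = 4989600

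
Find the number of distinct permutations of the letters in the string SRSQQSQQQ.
9! / (5! × 1! × 3!) = 504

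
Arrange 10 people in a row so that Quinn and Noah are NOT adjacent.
Total - adjacent = 10! - (10-1)!×2 = 3628800 - 725760 = 2903040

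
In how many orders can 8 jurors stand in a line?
8! = 40320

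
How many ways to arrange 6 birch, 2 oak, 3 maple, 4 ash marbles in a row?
15! / (6! × 2! × 3! × 4!) = 6306300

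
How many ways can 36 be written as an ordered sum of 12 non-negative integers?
C(36+12-1, 12-1) = C(47, 11) = 17417133617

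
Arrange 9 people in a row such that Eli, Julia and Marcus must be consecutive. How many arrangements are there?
Treat the 3 as one block: (9-3+1)! × 3! = 5040 × 6 = 30240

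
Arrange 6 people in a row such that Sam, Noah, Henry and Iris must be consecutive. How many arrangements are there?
Treat the 4 as one block: (6-4+1)! × 4! = 6 × 24 = 144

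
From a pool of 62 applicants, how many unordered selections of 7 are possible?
C(62,7) = 62!/(7!×55!) = 491796152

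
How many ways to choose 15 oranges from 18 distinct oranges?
C(18,15) = 18!/(15!×3!) = 816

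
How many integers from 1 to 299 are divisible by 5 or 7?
⌊299/5⌋ + ⌊299/7⌋ - ⌊299/35⌋ = 59 + 42 - 8 = 93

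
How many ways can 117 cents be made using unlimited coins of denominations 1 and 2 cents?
Coefficient of x^117 in 1/(1-x^1) · 1/(1-x^2). Use j coins of 2 for j = 0..⌊117/2⌋ = 58, the rest in 1s: 58 + 1 = 59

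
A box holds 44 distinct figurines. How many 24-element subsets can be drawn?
C(44,24) = 44!/(24!×20!) = 1761039350070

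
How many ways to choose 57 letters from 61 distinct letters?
C(61,57) = 61!/(57!×4!) = 521855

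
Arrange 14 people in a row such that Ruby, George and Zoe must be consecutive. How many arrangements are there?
Treat the 3 as one block: (14-3+1)! × 3! = 479001600 × 6 = 2874009600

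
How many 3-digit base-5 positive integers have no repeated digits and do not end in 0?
Last digit: 4 nonzero choices. First digit: 3 (nonzero, ≠last). Middle 1: P(3,1) = 3. Total = 36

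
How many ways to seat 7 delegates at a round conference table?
Circular: fix one position, arrange the rest. (7-1)! = 720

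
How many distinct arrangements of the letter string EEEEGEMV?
8! / (5! × 1! × 1! × 1!) = 336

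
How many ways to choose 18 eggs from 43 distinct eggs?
C(43,18) = 43!/(18!×25!) = 608359048206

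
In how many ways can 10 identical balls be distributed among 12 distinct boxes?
C(10+12-1, 12-1) = C(21, 11) = 352716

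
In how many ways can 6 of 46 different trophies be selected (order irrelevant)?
C(46,6) = 46!/(6!×40!) = 9366819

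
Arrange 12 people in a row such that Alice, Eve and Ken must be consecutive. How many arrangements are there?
Treat the 3 as one block: (12-3+1)! × 3! = 3628800 × 6 = 21772800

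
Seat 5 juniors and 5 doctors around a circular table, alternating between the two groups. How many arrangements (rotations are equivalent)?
Fix one of the juniors: (5-1)! ways for the remaining juniors, × 5! ways for the doctors = 24 × 120 = 2880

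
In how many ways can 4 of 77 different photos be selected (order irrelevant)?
C(77,4) = 77!/(4!×73!) = 1353275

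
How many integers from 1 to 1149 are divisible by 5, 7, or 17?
⌊1149/5⌋+⌊1149/7⌋+⌊1149/17⌋ - ⌊1149/35⌋-⌊1149/85⌋-⌊1149/119⌋ + ⌊1149/595⌋ = 229+164+67 - 32-13-9 + 1 = 407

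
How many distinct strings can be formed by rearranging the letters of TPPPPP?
6! / (5! × 1!) = 6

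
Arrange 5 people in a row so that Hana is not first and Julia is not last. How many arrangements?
By inclusion-exclusion: 5! - 2×(5-1)! + (5-2)! = 120 - 48 + 6 = 78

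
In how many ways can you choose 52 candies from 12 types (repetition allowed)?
C(52+12-1, 12-1) = C(63, 11) = 615790256823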